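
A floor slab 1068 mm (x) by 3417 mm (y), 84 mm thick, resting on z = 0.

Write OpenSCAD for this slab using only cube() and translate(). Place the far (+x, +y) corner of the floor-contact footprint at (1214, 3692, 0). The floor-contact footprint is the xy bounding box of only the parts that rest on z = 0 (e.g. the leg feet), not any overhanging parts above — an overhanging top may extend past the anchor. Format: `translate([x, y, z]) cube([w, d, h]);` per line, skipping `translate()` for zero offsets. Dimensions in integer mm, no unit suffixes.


translate([146, 275, 0]) cube([1068, 3417, 84]);


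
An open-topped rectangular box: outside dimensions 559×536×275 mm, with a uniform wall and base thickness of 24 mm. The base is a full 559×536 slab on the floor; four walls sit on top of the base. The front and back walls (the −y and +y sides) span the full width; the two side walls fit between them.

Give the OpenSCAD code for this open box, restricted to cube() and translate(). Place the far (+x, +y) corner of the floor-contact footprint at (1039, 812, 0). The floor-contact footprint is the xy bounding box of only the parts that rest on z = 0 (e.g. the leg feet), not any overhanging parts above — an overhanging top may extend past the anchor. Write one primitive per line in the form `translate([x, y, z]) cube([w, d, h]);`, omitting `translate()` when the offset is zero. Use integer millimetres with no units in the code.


translate([480, 276, 0]) cube([559, 536, 24]);
translate([480, 276, 24]) cube([559, 24, 251]);
translate([480, 788, 24]) cube([559, 24, 251]);
translate([480, 300, 24]) cube([24, 488, 251]);
translate([1015, 300, 24]) cube([24, 488, 251]);


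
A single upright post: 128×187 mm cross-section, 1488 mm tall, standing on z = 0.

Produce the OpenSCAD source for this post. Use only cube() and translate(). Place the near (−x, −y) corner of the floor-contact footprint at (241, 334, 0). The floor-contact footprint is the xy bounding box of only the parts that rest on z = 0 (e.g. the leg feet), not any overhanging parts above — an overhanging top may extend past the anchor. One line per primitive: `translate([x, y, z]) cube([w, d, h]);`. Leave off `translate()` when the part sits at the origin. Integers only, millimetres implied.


translate([241, 334, 0]) cube([128, 187, 1488]);


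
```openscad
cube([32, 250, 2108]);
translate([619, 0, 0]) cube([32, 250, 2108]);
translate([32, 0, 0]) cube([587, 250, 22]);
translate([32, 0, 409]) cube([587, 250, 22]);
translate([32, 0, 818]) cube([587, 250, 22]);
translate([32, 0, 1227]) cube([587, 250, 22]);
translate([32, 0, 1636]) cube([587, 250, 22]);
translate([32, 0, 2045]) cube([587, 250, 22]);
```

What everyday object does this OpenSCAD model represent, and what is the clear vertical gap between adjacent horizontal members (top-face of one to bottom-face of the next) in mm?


A bookshelf. The clear shelf gap is 387 mm.

Two tall side panels with 6 horizontal boards between them — a bookshelf. The first two shelf undersides are at z = 0 and z = 409; with shelf thickness 22, the clear gap is 409 − 0 − 22 = 387 mm.


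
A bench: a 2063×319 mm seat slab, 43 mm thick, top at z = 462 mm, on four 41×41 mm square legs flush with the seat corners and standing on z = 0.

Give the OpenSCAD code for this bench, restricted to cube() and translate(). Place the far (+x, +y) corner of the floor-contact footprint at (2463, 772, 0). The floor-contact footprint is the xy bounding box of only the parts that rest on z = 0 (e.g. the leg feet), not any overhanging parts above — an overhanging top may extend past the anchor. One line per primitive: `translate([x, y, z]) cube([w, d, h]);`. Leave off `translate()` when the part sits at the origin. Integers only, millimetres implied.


translate([400, 453, 419]) cube([2063, 319, 43]);
translate([400, 453, 0]) cube([41, 41, 419]);
translate([400, 731, 0]) cube([41, 41, 419]);
translate([2422, 453, 0]) cube([41, 41, 419]);
translate([2422, 731, 0]) cube([41, 41, 419]);


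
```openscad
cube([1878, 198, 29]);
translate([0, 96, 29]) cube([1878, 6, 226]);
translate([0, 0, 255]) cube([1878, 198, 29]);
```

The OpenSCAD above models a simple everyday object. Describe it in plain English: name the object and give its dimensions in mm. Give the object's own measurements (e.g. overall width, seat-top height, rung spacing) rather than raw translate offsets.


An I-beam lying along x, 1878 mm long. Overall section height 284 mm. Two flanges 198 mm wide (y) and 29 mm thick, one on the floor and one at the top; a web 6 mm thick runs between them, centred on the flange width.


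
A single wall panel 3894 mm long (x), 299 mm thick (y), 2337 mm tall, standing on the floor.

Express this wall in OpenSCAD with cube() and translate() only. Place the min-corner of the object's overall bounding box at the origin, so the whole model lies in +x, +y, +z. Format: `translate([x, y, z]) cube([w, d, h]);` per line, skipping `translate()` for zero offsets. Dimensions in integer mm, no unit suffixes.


cube([3894, 299, 2337]);


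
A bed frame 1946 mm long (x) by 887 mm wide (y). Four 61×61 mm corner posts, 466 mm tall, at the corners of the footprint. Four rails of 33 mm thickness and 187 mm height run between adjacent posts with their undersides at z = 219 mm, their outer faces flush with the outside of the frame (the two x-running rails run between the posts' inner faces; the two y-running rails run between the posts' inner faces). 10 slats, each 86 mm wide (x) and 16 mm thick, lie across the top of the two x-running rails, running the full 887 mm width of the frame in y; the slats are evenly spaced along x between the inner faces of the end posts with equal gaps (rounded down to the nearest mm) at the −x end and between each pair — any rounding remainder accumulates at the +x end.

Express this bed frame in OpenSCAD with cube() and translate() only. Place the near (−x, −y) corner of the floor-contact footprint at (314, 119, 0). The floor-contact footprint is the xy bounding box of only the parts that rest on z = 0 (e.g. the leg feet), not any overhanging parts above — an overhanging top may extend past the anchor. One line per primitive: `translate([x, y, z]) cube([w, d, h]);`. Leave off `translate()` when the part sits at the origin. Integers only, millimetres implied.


translate([314, 119, 0]) cube([61, 61, 466]);
translate([314, 945, 0]) cube([61, 61, 466]);
translate([2199, 119, 0]) cube([61, 61, 466]);
translate([2199, 945, 0]) cube([61, 61, 466]);
translate([375, 119, 219]) cube([1824, 33, 187]);
translate([375, 973, 219]) cube([1824, 33, 187]);
translate([314, 180, 219]) cube([33, 765, 187]);
translate([2227, 180, 219]) cube([33, 765, 187]);
translate([462, 119, 406]) cube([86, 887, 16]);
translate([635, 119, 406]) cube([86, 887, 16]);
translate([808, 119, 406]) cube([86, 887, 16]);
translate([981, 119, 406]) cube([86, 887, 16]);
translate([1154, 119, 406]) cube([86, 887, 16]);
translate([1327, 119, 406]) cube([86, 887, 16]);
translate([1500, 119, 406]) cube([86, 887, 16]);
translate([1673, 119, 406]) cube([86, 887, 16]);
translate([1846, 119, 406]) cube([86, 887, 16]);
translate([2019, 119, 406]) cube([86, 887, 16]);


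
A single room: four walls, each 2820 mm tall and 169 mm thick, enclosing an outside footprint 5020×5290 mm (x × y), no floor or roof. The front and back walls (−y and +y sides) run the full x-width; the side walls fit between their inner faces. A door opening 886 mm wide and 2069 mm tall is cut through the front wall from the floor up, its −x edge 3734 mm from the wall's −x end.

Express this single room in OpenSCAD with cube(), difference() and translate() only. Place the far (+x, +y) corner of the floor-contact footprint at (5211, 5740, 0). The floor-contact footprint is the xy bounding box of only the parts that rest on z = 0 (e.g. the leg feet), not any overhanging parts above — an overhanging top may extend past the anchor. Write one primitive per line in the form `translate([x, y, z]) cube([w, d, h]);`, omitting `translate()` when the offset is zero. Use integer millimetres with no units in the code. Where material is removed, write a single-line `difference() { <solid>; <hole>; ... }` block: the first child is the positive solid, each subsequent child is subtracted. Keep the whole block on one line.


difference() { translate([191, 450, 0]) cube([5020, 169, 2820]); translate([3925, 450, 0]) cube([886, 169, 2069]); }
translate([191, 5571, 0]) cube([5020, 169, 2820]);
translate([191, 619, 0]) cube([169, 4952, 2820]);
translate([5042, 619, 0]) cube([169, 4952, 2820]);


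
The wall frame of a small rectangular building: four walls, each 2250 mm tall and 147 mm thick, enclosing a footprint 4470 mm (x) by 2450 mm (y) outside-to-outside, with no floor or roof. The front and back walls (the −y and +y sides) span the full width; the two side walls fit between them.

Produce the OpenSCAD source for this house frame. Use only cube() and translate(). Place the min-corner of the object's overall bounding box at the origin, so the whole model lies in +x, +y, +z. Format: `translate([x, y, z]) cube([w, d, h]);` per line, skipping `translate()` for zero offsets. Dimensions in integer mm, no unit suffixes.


cube([4470, 147, 2250]);
translate([0, 2303, 0]) cube([4470, 147, 2250]);
translate([0, 147, 0]) cube([147, 2156, 2250]);
translate([4323, 147, 0]) cube([147, 2156, 2250]);


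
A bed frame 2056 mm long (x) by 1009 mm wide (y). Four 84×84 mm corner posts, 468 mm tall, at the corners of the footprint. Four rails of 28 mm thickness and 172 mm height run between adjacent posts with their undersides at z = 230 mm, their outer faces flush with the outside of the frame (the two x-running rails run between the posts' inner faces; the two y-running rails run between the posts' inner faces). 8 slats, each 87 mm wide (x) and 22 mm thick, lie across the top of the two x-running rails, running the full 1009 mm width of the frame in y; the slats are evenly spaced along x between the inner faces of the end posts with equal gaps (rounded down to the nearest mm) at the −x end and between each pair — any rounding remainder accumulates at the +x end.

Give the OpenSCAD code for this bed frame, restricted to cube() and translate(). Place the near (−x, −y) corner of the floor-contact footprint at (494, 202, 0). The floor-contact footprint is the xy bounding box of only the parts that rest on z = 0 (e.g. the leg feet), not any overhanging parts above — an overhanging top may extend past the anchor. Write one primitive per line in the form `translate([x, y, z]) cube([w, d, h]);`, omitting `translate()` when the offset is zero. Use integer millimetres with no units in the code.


// slat z = rail_z + rail_h = 230 + 172 = 402
// slat gap = ⌊(1888 − 8·87) / 9⌋ = 132
translate([494, 202, 0]) cube([84, 84, 468]);
translate([494, 1127, 0]) cube([84, 84, 468]);
translate([2466, 202, 0]) cube([84, 84, 468]);
translate([2466, 1127, 0]) cube([84, 84, 468]);
translate([578, 202, 230]) cube([1888, 28, 172]);
translate([578, 1183, 230]) cube([1888, 28, 172]);
translate([494, 286, 230]) cube([28, 841, 172]);
translate([2522, 286, 230]) cube([28, 841, 172]);
translate([710, 202, 402]) cube([87, 1009, 22]);
translate([929, 202, 402]) cube([87, 1009, 22]);
translate([1148, 202, 402]) cube([87, 1009, 22]);
translate([1367, 202, 402]) cube([87, 1009, 22]);
translate([1586, 202, 402]) cube([87, 1009, 22]);
translate([1805, 202, 402]) cube([87, 1009, 22]);
translate([2024, 202, 402]) cube([87, 1009, 22]);
translate([2243, 202, 402]) cube([87, 1009, 22]);


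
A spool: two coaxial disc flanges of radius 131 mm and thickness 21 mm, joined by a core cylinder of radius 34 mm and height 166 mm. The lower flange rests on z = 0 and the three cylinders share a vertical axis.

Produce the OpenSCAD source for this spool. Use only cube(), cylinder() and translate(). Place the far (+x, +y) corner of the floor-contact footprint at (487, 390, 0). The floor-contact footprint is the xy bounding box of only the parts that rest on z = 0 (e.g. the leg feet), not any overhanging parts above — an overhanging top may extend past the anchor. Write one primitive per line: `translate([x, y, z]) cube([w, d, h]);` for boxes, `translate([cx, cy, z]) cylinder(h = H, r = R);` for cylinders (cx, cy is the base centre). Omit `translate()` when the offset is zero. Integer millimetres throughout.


translate([356, 259, 0]) cylinder(h = 21, r = 131);
translate([356, 259, 21]) cylinder(h = 166, r = 34);
translate([356, 259, 187]) cylinder(h = 21, r = 131);


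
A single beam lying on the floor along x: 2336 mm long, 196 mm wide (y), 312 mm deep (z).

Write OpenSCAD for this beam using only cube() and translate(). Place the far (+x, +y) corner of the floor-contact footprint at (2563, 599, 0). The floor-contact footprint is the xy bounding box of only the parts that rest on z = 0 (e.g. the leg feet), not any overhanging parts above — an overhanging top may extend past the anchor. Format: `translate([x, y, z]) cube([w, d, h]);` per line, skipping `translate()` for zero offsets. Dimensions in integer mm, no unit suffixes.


translate([227, 403, 0]) cube([2336, 196, 312]);


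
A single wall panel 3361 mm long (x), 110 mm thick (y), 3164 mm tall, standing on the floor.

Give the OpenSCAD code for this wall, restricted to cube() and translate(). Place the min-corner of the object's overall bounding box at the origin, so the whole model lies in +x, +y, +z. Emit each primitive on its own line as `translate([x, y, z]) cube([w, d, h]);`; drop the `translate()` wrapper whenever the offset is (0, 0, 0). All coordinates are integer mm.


cube([3361, 110, 3164]);


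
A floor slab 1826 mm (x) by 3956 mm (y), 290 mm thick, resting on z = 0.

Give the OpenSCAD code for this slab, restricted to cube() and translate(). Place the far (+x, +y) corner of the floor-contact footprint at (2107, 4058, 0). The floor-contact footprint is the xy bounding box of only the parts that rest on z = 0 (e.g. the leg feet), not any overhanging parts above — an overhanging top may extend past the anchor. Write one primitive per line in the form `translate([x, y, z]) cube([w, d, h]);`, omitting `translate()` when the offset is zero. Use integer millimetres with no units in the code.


translate([281, 102, 0]) cube([1826, 3956, 290]);


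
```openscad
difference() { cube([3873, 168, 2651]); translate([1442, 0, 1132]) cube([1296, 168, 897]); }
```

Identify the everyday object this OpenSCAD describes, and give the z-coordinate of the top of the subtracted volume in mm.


A wall with a window opening. The window head height is 2029 mm.

A wall with a rectangular opening subtracted — a window. Sill at z = 1132, opening 897 mm tall, so the head is at 1132 + 897 = 2029 mm.


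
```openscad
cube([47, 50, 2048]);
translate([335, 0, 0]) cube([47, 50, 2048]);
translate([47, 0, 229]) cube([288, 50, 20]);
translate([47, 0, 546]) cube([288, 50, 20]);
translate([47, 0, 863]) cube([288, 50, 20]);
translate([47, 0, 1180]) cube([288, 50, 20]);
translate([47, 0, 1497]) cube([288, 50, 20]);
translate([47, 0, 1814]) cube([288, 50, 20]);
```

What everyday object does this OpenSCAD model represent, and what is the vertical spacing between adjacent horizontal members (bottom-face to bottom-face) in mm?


A ladder. The rung spacing is 317 mm.

Two tall 47×50 posts with 6 short bars between them — a ladder. Adjacent rungs sit at z = 229 and z = 546, so the spacing is 546 − 229 = 317 mm.


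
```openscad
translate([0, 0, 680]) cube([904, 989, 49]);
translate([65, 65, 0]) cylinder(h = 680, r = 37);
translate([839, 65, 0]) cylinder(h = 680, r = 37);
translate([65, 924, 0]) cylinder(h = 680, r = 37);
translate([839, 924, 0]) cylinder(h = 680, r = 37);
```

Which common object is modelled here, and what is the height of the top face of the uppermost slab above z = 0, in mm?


A table. The table height is 729 mm.

A 904×989×49 slab sits at z = 680 on four Ø74 mm round legs — a table. The top surface is at 680 + 49 = 729 mm.


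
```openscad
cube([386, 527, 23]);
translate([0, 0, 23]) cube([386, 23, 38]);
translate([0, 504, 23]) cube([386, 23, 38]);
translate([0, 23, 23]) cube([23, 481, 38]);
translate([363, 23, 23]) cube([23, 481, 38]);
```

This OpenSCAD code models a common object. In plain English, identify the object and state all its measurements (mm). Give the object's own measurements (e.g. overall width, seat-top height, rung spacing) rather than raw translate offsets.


An open-topped rectangular box: outside dimensions 386×527×61 mm, with a uniform wall and base thickness of 23 mm. The base is a full 386×527 slab on the floor; four walls sit on top of the base. The front and back walls (the −y and +y sides) span the full width; the two side walls fit between them.


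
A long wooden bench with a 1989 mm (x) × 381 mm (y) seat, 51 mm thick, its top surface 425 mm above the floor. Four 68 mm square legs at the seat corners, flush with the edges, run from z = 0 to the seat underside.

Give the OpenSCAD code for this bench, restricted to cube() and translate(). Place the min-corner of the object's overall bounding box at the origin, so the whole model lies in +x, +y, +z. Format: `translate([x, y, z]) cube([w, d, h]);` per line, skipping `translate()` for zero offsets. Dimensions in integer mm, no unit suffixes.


translate([0, 0, 374]) cube([1989, 381, 51]);
cube([68, 68, 374]);
translate([0, 313, 0]) cube([68, 68, 374]);
translate([1921, 0, 0]) cube([68, 68, 374]);
translate([1921, 313, 0]) cube([68, 68, 374]);


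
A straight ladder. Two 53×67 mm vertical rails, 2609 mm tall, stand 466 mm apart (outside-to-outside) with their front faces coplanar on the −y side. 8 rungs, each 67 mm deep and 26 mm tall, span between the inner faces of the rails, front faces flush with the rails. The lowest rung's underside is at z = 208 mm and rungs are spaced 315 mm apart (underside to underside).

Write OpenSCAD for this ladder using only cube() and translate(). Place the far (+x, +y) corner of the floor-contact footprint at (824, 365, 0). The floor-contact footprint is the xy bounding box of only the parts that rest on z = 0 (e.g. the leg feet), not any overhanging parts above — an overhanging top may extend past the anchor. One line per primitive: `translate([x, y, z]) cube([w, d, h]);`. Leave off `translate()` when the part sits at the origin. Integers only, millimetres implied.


// rung span = 466 - 2*53 = 360
// rung[k] z = 208 + k*315
translate([358, 298, 0]) cube([53, 67, 2609]);
translate([771, 298, 0]) cube([53, 67, 2609]);
translate([411, 298, 208]) cube([360, 67, 26]);
translate([411, 298, 523]) cube([360, 67, 26]);
translate([411, 298, 838]) cube([360, 67, 26]);
translate([411, 298, 1153]) cube([360, 67, 26]);
translate([411, 298, 1468]) cube([360, 67, 26]);
translate([411, 298, 1783]) cube([360, 67, 26]);
translate([411, 298, 2098]) cube([360, 67, 26]);
translate([411, 298, 2413]) cube([360, 67, 26]);


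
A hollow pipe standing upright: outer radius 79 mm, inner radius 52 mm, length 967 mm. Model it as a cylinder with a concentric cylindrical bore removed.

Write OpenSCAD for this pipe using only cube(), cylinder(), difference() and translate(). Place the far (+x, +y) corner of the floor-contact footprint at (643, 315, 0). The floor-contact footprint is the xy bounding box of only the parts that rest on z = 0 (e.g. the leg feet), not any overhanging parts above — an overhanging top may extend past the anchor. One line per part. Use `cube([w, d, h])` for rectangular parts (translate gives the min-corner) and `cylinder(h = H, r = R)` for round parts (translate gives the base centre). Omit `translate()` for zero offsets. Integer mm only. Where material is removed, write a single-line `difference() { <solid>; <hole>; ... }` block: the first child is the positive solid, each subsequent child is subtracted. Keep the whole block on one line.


difference() { translate([564, 236, 0]) cylinder(h = 967, r = 79); translate([564, 236, 0]) cylinder(h = 967, r = 52); }


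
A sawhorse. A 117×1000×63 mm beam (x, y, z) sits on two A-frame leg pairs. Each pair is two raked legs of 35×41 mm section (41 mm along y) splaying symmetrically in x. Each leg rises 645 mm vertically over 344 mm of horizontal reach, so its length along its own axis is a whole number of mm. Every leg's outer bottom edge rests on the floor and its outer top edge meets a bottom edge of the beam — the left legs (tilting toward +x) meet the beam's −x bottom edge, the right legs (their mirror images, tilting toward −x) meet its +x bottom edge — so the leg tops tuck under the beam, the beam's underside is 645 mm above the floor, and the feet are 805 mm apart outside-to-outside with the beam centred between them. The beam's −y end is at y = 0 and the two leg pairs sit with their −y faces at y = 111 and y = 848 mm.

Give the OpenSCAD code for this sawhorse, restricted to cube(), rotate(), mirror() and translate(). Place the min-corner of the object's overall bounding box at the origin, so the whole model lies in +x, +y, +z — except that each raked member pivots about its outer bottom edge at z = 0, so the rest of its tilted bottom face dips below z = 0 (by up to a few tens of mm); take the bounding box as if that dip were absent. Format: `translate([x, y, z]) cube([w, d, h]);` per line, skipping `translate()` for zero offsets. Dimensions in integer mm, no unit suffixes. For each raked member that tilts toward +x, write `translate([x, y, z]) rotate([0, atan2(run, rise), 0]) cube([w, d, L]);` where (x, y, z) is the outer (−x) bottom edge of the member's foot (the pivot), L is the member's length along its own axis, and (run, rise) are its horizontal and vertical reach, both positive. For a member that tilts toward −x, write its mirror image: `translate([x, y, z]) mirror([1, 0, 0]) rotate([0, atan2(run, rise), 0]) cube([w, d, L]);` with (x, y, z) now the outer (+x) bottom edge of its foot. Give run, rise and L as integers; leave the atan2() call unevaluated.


translate([344, 0, 645]) cube([117, 1000, 63]);
translate([0, 111, 0]) rotate([0, atan2(344, 645), 0]) cube([35, 41, 731]);
translate([805, 111, 0]) mirror([1, 0, 0]) rotate([0, atan2(344, 645), 0]) cube([35, 41, 731]);
translate([0, 848, 0]) rotate([0, atan2(344, 645), 0]) cube([35, 41, 731]);
translate([805, 848, 0]) mirror([1, 0, 0]) rotate([0, atan2(344, 645), 0]) cube([35, 41, 731]);


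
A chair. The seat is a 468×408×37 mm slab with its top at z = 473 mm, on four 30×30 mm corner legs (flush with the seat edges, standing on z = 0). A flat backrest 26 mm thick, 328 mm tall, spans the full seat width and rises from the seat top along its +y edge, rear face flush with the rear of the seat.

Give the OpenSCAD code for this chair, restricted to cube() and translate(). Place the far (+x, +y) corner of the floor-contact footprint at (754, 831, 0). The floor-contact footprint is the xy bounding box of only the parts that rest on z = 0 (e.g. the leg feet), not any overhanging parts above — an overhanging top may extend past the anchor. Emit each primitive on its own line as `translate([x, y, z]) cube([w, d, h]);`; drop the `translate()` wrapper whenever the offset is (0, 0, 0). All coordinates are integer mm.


translate([286, 423, 436]) cube([468, 408, 37]);
translate([286, 423, 0]) cube([30, 30, 436]);
translate([724, 423, 0]) cube([30, 30, 436]);
translate([286, 801, 0]) cube([30, 30, 436]);
translate([724, 801, 0]) cube([30, 30, 436]);
translate([286, 805, 473]) cube([468, 26, 328]);


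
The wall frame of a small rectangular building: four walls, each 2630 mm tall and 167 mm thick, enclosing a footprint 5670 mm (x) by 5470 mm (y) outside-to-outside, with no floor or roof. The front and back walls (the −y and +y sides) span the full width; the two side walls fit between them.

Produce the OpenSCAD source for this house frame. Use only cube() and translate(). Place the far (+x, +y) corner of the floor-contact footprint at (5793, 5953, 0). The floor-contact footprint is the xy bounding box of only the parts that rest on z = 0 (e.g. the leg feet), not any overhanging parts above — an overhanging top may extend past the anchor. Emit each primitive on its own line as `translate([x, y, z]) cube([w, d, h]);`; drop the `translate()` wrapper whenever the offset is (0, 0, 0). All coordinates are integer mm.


translate([123, 483, 0]) cube([5670, 167, 2630]);
translate([123, 5786, 0]) cube([5670, 167, 2630]);
translate([123, 650, 0]) cube([167, 5136, 2630]);
translate([5626, 650, 0]) cube([167, 5136, 2630]);


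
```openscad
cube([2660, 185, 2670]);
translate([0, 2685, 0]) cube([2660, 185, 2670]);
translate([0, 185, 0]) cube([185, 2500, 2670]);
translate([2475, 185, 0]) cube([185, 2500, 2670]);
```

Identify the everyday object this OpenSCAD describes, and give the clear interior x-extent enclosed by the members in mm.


A house (or room) frame. The interior width is 2290 mm.

Four 2670 mm walls enclosing a rectangle with no floor or roof — a room or house frame. Outside width is 2660 mm and wall thickness is 185 mm, so the interior width is 2660 − 2 × 185 = 2290 mm.


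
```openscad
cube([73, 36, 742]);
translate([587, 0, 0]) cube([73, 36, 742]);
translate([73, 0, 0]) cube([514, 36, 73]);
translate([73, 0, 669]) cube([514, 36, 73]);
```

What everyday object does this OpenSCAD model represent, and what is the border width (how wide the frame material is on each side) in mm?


A picture frame. The border width is 73 mm.

Four thin pieces enclosing a rectangular opening — a picture frame. The two full-height stiles are 742 mm tall; the top rail sits at z = 669 and is 73 mm tall, so the border above the opening is 742 − 669 = 73 mm, matching the stile x-width.


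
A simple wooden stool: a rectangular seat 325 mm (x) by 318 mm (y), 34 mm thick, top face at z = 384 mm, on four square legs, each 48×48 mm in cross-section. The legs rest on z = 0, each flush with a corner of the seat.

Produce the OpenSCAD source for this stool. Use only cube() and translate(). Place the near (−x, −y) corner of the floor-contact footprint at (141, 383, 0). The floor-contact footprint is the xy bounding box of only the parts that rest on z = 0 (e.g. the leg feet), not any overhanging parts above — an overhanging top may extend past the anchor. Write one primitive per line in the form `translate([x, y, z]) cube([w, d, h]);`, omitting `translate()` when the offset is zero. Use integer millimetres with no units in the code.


translate([141, 383, 350]) cube([325, 318, 34]);
translate([141, 383, 0]) cube([48, 48, 350]);
translate([418, 383, 0]) cube([48, 48, 350]);
translate([141, 653, 0]) cube([48, 48, 350]);
translate([418, 653, 0]) cube([48, 48, 350]);


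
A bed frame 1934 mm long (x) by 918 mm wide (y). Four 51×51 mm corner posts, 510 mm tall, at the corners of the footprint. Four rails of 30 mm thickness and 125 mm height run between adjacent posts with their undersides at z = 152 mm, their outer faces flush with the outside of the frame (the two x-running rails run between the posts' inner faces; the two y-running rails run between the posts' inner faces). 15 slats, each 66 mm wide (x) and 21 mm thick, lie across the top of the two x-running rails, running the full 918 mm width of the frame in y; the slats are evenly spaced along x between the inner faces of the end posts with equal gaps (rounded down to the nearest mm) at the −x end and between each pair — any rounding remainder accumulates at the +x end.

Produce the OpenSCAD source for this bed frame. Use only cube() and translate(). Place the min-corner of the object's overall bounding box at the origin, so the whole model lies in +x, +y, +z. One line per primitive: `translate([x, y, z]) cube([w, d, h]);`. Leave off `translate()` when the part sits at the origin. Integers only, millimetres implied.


cube([51, 51, 510]);
translate([0, 867, 0]) cube([51, 51, 510]);
translate([1883, 0, 0]) cube([51, 51, 510]);
translate([1883, 867, 0]) cube([51, 51, 510]);
translate([51, 0, 152]) cube([1832, 30, 125]);
translate([51, 888, 152]) cube([1832, 30, 125]);
translate([0, 51, 152]) cube([30, 816, 125]);
translate([1904, 51, 152]) cube([30, 816, 125]);
translate([103, 0, 277]) cube([66, 918, 21]);
translate([221, 0, 277]) cube([66, 918, 21]);
translate([339, 0, 277]) cube([66, 918, 21]);
translate([457, 0, 277]) cube([66, 918, 21]);
translate([575, 0, 277]) cube([66, 918, 21]);
translate([693, 0, 277]) cube([66, 918, 21]);
translate([811, 0, 277]) cube([66, 918, 21]);
translate([929, 0, 277]) cube([66, 918, 21]);
translate([1047, 0, 277]) cube([66, 918, 21]);
translate([1165, 0, 277]) cube([66, 918, 21]);
translate([1283, 0, 277]) cube([66, 918, 21]);
translate([1401, 0, 277]) cube([66, 918, 21]);
translate([1519, 0, 277]) cube([66, 918, 21]);
translate([1637, 0, 277]) cube([66, 918, 21]);
translate([1755, 0, 277]) cube([66, 918, 21]);


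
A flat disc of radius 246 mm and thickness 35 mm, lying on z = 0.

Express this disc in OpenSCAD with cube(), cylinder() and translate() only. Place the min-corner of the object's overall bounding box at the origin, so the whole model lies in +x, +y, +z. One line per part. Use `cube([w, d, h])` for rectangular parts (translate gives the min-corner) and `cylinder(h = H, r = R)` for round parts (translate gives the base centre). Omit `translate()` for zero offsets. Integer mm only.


translate([246, 246, 0]) cylinder(h = 35, r = 246);


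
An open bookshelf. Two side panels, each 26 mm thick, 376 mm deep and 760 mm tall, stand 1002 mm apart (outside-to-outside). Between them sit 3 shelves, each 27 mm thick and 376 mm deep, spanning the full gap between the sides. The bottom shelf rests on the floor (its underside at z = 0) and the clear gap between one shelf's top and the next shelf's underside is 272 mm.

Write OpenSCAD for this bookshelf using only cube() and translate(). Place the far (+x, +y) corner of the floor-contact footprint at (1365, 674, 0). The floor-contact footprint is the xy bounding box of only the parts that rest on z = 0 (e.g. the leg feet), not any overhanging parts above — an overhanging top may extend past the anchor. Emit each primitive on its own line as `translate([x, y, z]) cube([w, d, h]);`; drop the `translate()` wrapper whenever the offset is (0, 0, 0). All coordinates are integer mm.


translate([363, 298, 0]) cube([26, 376, 760]);
translate([1339, 298, 0]) cube([26, 376, 760]);
translate([389, 298, 0]) cube([950, 376, 27]);
translate([389, 298, 299]) cube([950, 376, 27]);
translate([389, 298, 598]) cube([950, 376, 27]);


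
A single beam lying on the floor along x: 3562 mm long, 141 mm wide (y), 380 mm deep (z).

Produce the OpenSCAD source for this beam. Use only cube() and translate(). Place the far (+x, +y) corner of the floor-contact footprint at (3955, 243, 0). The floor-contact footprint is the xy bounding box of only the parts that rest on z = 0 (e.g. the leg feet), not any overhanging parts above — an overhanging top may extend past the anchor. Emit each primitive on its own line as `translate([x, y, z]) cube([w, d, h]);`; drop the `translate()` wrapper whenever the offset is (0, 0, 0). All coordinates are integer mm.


translate([393, 102, 0]) cube([3562, 141, 380]);


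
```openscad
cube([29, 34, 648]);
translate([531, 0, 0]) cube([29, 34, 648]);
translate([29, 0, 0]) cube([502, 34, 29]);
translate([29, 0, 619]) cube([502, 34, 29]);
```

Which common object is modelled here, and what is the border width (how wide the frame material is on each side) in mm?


A picture frame. The border width is 29 mm.

Four thin pieces enclosing a rectangular opening — a picture frame. The two full-height stiles are 648 mm tall; the top rail sits at z = 619 and is 29 mm tall, so the border above the opening is 648 − 619 = 29 mm, matching the stile x-width.


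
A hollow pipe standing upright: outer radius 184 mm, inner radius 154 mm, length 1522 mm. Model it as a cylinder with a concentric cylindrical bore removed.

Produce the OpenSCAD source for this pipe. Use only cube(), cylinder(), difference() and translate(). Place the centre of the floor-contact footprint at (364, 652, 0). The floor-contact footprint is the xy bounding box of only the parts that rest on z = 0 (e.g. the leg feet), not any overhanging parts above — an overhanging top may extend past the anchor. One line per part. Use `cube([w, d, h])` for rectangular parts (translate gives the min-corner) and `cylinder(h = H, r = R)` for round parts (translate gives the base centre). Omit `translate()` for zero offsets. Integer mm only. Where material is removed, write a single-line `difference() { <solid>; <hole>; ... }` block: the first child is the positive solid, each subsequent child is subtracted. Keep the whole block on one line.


difference() { translate([364, 652, 0]) cylinder(h = 1522, r = 184); translate([364, 652, 0]) cylinder(h = 1522, r = 154); }


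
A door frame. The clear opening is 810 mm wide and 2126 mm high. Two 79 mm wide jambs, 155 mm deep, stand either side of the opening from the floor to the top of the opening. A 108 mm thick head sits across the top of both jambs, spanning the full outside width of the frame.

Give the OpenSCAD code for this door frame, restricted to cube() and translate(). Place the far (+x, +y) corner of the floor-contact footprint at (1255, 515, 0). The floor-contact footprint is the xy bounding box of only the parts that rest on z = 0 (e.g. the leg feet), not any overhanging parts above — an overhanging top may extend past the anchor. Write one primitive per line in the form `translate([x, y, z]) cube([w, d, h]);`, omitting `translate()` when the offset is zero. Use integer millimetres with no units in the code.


translate([287, 360, 0]) cube([79, 155, 2126]);
translate([1176, 360, 0]) cube([79, 155, 2126]);
translate([287, 360, 2126]) cube([968, 155, 108]);


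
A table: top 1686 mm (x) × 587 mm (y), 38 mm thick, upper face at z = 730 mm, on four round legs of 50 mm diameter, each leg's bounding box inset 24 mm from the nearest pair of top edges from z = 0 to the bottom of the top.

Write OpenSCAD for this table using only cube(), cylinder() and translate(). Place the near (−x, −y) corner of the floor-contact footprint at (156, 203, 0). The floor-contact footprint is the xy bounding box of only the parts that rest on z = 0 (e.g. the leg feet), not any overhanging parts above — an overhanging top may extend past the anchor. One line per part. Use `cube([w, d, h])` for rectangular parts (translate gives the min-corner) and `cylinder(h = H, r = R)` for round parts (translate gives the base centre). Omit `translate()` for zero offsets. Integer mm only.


// leg_h = 730 - 38 = 692
translate([132, 179, 692]) cube([1686, 587, 38]);
translate([181, 228, 0]) cylinder(h = 692, r = 25);
translate([1769, 228, 0]) cylinder(h = 692, r = 25);
translate([181, 717, 0]) cylinder(h = 692, r = 25);
translate([1769, 717, 0]) cylinder(h = 692, r = 25);


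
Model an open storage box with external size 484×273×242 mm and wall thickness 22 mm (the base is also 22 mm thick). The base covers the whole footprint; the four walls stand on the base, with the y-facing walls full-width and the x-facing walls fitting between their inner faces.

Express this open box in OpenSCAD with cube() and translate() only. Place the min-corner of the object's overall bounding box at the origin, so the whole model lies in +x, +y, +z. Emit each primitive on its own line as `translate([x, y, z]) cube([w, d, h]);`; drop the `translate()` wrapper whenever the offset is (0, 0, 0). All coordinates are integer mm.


cube([484, 273, 22]);
translate([0, 0, 22]) cube([484, 22, 220]);
translate([0, 251, 22]) cube([484, 22, 220]);
translate([0, 22, 22]) cube([22, 229, 220]);
translate([462, 22, 22]) cube([22, 229, 220]);


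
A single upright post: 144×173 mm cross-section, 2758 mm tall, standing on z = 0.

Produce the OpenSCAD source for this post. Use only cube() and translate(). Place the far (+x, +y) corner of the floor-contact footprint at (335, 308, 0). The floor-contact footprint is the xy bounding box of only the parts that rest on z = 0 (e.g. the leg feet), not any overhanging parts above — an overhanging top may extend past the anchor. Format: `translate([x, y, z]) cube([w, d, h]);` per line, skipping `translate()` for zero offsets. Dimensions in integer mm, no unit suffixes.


translate([191, 135, 0]) cube([144, 173, 2758]);


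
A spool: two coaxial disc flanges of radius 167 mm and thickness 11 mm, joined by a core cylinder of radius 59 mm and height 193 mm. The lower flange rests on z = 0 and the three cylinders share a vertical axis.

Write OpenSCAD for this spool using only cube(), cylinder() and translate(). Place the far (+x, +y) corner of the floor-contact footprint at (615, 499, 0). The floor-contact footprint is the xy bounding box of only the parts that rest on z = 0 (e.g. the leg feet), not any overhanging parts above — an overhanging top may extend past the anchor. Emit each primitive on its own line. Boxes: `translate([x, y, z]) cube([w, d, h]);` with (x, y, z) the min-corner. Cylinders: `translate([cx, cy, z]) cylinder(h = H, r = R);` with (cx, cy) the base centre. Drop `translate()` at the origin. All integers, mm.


translate([448, 332, 0]) cylinder(h = 11, r = 167);
translate([448, 332, 11]) cylinder(h = 193, r = 59);
translate([448, 332, 204]) cylinder(h = 11, r = 167);


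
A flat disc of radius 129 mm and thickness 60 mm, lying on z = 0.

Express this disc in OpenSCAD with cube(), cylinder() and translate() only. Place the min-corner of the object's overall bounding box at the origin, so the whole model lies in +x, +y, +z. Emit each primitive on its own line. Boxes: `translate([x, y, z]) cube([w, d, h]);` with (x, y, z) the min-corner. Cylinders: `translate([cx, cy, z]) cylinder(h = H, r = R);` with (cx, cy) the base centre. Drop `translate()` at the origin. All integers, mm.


translate([129, 129, 0]) cylinder(h = 60, r = 129);


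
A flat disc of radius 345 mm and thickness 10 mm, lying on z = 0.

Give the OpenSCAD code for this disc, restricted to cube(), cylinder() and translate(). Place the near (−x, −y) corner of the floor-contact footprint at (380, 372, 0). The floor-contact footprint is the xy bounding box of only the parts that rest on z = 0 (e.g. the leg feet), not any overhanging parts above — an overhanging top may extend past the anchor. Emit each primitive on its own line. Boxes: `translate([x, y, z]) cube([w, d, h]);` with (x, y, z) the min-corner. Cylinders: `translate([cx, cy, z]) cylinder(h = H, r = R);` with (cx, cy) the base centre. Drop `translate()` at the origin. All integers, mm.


translate([725, 717, 0]) cylinder(h = 10, r = 345);


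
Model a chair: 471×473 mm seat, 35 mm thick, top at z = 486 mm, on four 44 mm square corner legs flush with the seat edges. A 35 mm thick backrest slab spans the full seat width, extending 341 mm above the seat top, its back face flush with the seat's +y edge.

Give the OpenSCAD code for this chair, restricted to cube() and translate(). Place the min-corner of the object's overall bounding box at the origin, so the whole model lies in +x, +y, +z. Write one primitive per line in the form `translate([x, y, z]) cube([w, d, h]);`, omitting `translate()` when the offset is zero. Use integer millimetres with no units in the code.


// leg_h = 486 - 35 = 451
translate([0, 0, 451]) cube([471, 473, 35]);
cube([44, 44, 451]);
translate([427, 0, 0]) cube([44, 44, 451]);
translate([0, 429, 0]) cube([44, 44, 451]);
translate([427, 429, 0]) cube([44, 44, 451]);
translate([0, 438, 486]) cube([471, 35, 341]);


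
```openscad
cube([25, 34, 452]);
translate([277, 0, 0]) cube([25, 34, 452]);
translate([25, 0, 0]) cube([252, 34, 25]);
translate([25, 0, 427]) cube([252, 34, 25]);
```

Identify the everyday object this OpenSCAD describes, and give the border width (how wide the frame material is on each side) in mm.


A picture frame. The border width is 25 mm.

Four thin pieces enclosing a rectangular opening — a picture frame. The two full-height stiles are 452 mm tall; the top rail sits at z = 427 and is 25 mm tall, so the border above the opening is 452 − 427 = 25 mm, matching the stile x-width.
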